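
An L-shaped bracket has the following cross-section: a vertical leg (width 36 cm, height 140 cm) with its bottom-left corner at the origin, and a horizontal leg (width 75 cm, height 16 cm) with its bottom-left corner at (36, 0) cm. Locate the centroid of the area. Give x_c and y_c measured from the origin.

x_c = 28.67 cm, y_c = 58.08 cm

Part | A | x̄ᵢ | ȳᵢ | A·x̄ᵢ | A·ȳᵢ
vertical leg | 5040.00 | 18.00 | 70.00 | 90720.00 | 352800.00
horizontal leg | 1200.00 | 73.50 | 8.00 | 88200.00 | 9600.00
Σ | 6240.00 |  |  | 178920.00 | 362400.00
x_c = 178920.00 / 6240.00 = 28.67 cm
y_c = 362400.00 / 6240.00 = 58.08 cm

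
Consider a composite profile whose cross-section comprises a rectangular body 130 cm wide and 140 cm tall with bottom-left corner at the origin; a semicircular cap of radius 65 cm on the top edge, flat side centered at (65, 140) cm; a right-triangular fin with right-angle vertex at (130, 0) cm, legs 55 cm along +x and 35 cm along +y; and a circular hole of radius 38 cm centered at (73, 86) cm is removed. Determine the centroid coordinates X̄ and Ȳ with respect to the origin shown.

rectangular body: A = 130 × 140 = 18200.00, centroid at (65.00, 70.00).
semicircular top: A = ½π·65² = 6636.61, centroid at (65.00, 167.59).
triangular fin: A = ½·55·35 = 962.50, centroid at (148.33, 11.67).
hole: A = −π·38² = -4536.46, centroid at (73.00, 86.00).
ΣA = 21262.65 cm²
ΣAX̄ = (18200.00)(65.00) + (6636.61)(65.00) + (962.50)(148.33) + (-4536.46)(73.00) = 1425989.21 cm³
ΣAȲ = (18200.00)(70.00) + (6636.61)(167.59) + (962.50)(11.67) + (-4536.46)(86.00) = 2007302.99 cm³
X̄ = 1425989.21 / 21262.65 = 67.07 cm
Ȳ = 2007302.99 / 21262.65 = 94.41 cm

X̄ = 67.07 cm, Ȳ = 94.41 cm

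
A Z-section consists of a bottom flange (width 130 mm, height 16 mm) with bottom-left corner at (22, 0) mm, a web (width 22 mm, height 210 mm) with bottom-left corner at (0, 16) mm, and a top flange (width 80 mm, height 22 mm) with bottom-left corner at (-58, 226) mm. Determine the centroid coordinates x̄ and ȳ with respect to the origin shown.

x̄ = 23.65 mm, ȳ = 117.35 mm

Part | A | x̄ᵢ | ȳᵢ | A·x̄ᵢ | A·ȳᵢ
bottom flange | 2080.00 | 87.00 | 8.00 | 180960.00 | 16640.00
web | 4620.00 | 11.00 | 121.00 | 50820.00 | 559020.00
top flange | 1760.00 | -18.00 | 237.00 | -31680.00 | 417120.00
Σ | 8460.00 |  |  | 200100.00 | 992780.00
x̄ = 200100.00 / 8460.00 = 23.65 mm
ȳ = 992780.00 / 8460.00 = 117.35 mm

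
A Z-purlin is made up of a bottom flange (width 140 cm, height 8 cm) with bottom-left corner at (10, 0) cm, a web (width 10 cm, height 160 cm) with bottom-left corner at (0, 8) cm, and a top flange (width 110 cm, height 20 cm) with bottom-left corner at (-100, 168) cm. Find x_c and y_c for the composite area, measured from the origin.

x_c = -0.28 cm, y_c = 109.12 cm

bottom flange: A = 140 × 8 = 1120.00, centroid at (80.00, 4.00).
web: A = 10 × 160 = 1600.00, centroid at (5.00, 88.00).
top flange: A = 110 × 20 = 2200.00, centroid at (-45.00, 178.00).
ΣA = 4920.00 cm², ΣAx_c = -1400.00 cm³, ΣAy_c = 536880.00 cm³.
x_c = -1400.00/4920.00 = -0.28 cm; y_c = 536880.00/4920.00 = 109.12 cm.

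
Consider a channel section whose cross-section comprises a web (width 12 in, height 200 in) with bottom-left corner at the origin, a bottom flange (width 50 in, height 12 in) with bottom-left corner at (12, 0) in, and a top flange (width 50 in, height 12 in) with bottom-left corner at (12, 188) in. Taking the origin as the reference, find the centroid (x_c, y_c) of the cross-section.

x_c = 16.33 in, y_c = 100.00 in

web: A = 12 × 200 = 2400.00, centroid at (6.00, 100.00).
bottom flange: A = 50 × 12 = 600.00, centroid at (37.00, 6.00).
top flange: A = 50 × 12 = 600.00, centroid at (37.00, 194.00).
ΣA = 3600.00 in², ΣAx_c = 58800.00 in³, ΣAy_c = 360000.00 in³.
x_c = 58800.00/3600.00 = 16.33 in; y_c = 360000.00/3600.00 = 100.00 in.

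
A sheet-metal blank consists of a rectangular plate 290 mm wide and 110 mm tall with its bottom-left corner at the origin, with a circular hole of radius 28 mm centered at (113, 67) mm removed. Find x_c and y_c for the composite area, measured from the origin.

plate: A = 290 × 110 = 31900.00, centroid at (145.00, 55.00).
hole: A = −π·28² = -2463.01, centroid at (113.00, 67.00).
ΣA = 29436.99 mm², ΣAx_c = 4347180.02 mm³, ΣAy_c = 1589478.42 mm³.
x_c = 4347180.02/29436.99 = 147.68 mm; y_c = 1589478.42/29436.99 = 54.00 mm.

x_c = 147.68 mm, y_c = 54.00 mm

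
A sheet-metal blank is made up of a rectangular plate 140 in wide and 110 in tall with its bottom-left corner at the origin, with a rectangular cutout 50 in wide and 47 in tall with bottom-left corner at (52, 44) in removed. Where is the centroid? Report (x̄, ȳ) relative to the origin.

x̄ = 68.74 in, ȳ = 52.75 in

plate: A = 140 × 110 = 15400.00, centroid at (70.00, 55.00).
hole: A = −(50 × 47) = -2350.00, centroid at (77.00, 67.50).
ΣA = 13050.00 in²
ΣAx̄ = (15400.00)(70.00) + (-2350.00)(77.00) = 897050.00 in³
ΣAȳ = (15400.00)(55.00) + (-2350.00)(67.50) = 688375.00 in³
x̄ = 897050.00 / 13050.00 = 68.74 in
ȳ = 688375.00 / 13050.00 = 52.75 in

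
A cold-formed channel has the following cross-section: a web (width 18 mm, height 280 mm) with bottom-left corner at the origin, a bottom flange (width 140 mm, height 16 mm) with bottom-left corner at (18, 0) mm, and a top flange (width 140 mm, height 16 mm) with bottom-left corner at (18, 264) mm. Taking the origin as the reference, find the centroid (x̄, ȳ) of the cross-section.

x̄ = 46.18 mm, ȳ = 140.00 mm

web: A = 18 × 280 = 5040.00, centroid at (9.00, 140.00).
bottom flange: A = 140 × 16 = 2240.00, centroid at (88.00, 8.00).
top flange: A = 140 × 16 = 2240.00, centroid at (88.00, 272.00).
ΣA = 9520.00 mm²
ΣAx̄ = (5040.00)(9.00) + (2240.00)(88.00) + (2240.00)(88.00) = 439600.00 mm³
ΣAȳ = (5040.00)(140.00) + (2240.00)(8.00) + (2240.00)(272.00) = 1332800.00 mm³
x̄ = 439600.00 / 9520.00 = 46.18 mm
ȳ = 1332800.00 / 9520.00 = 140.00 mm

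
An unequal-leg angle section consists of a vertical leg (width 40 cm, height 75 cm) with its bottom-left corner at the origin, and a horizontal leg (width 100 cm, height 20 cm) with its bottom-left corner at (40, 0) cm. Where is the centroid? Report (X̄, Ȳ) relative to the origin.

X̄ = 48.00 cm, Ȳ = 26.50 cm

vertical leg: A = 40 × 75 = 3000.00, centroid at (20.00, 37.50).
horizontal leg: A = 100 × 20 = 2000.00, centroid at (90.00, 10.00).
ΣA = 5000.00 cm²
ΣAX̄ = (3000.00)(20.00) + (2000.00)(90.00) = 240000.00 cm³
ΣAȲ = (3000.00)(37.50) + (2000.00)(10.00) = 132500.00 cm³
X̄ = 240000.00 / 5000.00 = 48.00 cm
Ȳ = 132500.00 / 5000.00 = 26.50 cm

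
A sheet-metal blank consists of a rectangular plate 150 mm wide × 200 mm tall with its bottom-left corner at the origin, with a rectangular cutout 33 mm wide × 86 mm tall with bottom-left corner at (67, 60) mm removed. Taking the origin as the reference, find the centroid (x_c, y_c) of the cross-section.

x_c = 74.11 mm, y_c = 99.69 mm

plate: A = 150 × 200 = 30000.00, centroid at (75.00, 100.00).
hole: A = −(33 × 86) = -2838.00, centroid at (83.50, 103.00).
ΣA = 27162.00 mm², ΣAx_c = 2013027.00 mm³, ΣAy_c = 2707686.00 mm³.
x_c = 2013027.00/27162.00 = 74.11 mm; y_c = 2707686.00/27162.00 = 99.69 mm.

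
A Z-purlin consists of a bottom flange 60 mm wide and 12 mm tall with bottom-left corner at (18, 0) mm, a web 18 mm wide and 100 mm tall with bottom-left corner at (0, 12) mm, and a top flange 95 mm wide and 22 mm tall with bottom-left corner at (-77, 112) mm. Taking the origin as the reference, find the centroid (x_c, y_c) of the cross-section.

x_c = -2.36 mm, y_c = 80.91 mm

bottom flange: A = 60 × 12 = 720.00, centroid at (48.00, 6.00).
web: A = 18 × 100 = 1800.00, centroid at (9.00, 62.00).
top flange: A = 95 × 22 = 2090.00, centroid at (-29.50, 123.00).
ΣA = 4610.00 mm², ΣAx_c = -10895.00 mm³, ΣAy_c = 372990.00 mm³.
x_c = -10895.00/4610.00 = -2.36 mm; y_c = 372990.00/4610.00 = 80.91 mm.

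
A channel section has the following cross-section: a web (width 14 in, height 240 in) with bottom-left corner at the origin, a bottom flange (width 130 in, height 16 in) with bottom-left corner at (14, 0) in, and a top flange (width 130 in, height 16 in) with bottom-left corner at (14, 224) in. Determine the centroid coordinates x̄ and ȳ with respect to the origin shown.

web: A = 14 × 240 = 3360.00, centroid at (7.00, 120.00).
bottom flange: A = 130 × 16 = 2080.00, centroid at (79.00, 8.00).
top flange: A = 130 × 16 = 2080.00, centroid at (79.00, 232.00).
ΣA = 7520.00 in², ΣAx̄ = 352160.00 in³, ΣAȳ = 902400.00 in³.
x̄ = 352160.00/7520.00 = 46.83 in; ȳ = 902400.00/7520.00 = 120.00 in.

x̄ = 46.83 in, ȳ = 120.00 in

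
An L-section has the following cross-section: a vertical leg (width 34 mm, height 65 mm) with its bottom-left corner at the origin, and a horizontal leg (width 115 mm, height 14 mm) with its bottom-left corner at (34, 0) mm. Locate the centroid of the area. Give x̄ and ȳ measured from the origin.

x̄ = 48.40 mm, ȳ = 21.75 mm

vertical leg: A = 34 × 65 = 2210.00, centroid at (17.00, 32.50).
horizontal leg: A = 115 × 14 = 1610.00, centroid at (91.50, 7.00).
ΣA = 3820.00 mm², ΣAx̄ = 184885.00 mm³, ΣAȳ = 83095.00 mm³.
x̄ = 184885.00/3820.00 = 48.40 mm; ȳ = 83095.00/3820.00 = 21.75 mm.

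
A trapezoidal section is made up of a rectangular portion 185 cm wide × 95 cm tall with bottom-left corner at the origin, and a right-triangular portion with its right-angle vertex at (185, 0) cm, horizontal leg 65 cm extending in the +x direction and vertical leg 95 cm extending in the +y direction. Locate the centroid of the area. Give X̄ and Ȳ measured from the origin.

X̄ = 109.56 cm, Ȳ = 45.13 cm

rectangular portion: A = 185 × 95 = 17575.00, centroid at (92.50, 47.50).
triangular portion: A = ½·65·95 = 3087.50, centroid at (206.67, 31.67).
ΣA = 20662.50 cm²
ΣAX̄ = (17575.00)(92.50) + (3087.50)(206.67) = 2263770.83 cm³
ΣAȲ = (17575.00)(47.50) + (3087.50)(31.67) = 932583.33 cm³
X̄ = 2263770.83 / 20662.50 = 109.56 cm
Ȳ = 932583.33 / 20662.50 = 45.13 cm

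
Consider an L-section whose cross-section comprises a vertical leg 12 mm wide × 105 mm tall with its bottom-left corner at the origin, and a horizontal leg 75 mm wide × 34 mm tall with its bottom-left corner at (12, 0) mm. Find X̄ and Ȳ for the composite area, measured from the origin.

X̄ = 35.11 mm, Ȳ = 28.74 mm

vertical leg: A = 12 × 105 = 1260.00, centroid at (6.00, 52.50).
horizontal leg: A = 75 × 34 = 2550.00, centroid at (49.50, 17.00).
ΣA = 3810.00 mm²
ΣAX̄ = (1260.00)(6.00) + (2550.00)(49.50) = 133785.00 mm³
ΣAȲ = (1260.00)(52.50) + (2550.00)(17.00) = 109500.00 mm³
X̄ = 133785.00 / 3810.00 = 35.11 mm
Ȳ = 109500.00 / 3810.00 = 28.74 mm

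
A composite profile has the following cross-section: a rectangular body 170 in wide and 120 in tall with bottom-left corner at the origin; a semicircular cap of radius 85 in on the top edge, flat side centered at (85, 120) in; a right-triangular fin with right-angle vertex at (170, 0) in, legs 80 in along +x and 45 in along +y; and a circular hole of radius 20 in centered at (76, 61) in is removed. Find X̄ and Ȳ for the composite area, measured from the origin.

X̄ = 91.57 in, Ȳ = 91.22 in

Part | A | x̄ᵢ | ȳᵢ | A·x̄ᵢ | A·ȳᵢ
rectangular body | 20400.00 | 85.00 | 60.00 | 1734000.00 | 1224000.00
semicircular top | 11349.00 | 85.00 | 156.08 | 964665.29 | 1771297.08
triangular fin | 1800.00 | 196.67 | 15.00 | 354000.00 | 27000.00
hole | -1256.64 | 76.00 | 61.00 | -95504.42 | -76654.86
Σ | 32292.37 |  |  | 2957160.88 | 2945642.22
X̄ = 2957160.88 / 32292.37 = 91.57 in
Ȳ = 2945642.22 / 32292.37 = 91.22 in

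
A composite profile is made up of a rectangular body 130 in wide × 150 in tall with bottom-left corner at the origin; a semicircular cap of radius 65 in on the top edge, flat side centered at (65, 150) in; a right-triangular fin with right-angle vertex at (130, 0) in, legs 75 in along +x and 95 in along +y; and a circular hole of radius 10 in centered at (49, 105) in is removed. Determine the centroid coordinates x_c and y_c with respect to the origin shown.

x_c = 76.08 in, y_c = 92.60 in

rectangular body: A = 130 × 150 = 19500.00, centroid at (65.00, 75.00).
semicircular top: A = ½π·65² = 6636.61, centroid at (65.00, 177.59).
triangular fin: A = ½·75·95 = 3562.50, centroid at (155.00, 31.67).
hole: A = −π·10² = -314.16, centroid at (49.00, 105.00).
ΣA = 29384.96 in², ΣAx_c = 2235673.64 in³, ΣAy_c = 2720901.28 in³.
x_c = 2235673.64/29384.96 = 76.08 in; y_c = 2720901.28/29384.96 = 92.60 in.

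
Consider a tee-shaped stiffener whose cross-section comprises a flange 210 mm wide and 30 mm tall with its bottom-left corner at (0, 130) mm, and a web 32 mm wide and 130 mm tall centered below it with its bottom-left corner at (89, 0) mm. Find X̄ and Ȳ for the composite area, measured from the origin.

X̄ = 105.00 mm, Ȳ = 113.18 mm

web: A = 32 × 130 = 4160.00, centroid at (105.00, 65.00).
flange: A = 210 × 30 = 6300.00, centroid at (105.00, 145.00).
ΣA = 10460.00 mm²
ΣAX̄ = (4160.00)(105.00) + (6300.00)(105.00) = 1098300.00 mm³
ΣAȲ = (4160.00)(65.00) + (6300.00)(145.00) = 1183900.00 mm³
X̄ = 1098300.00 / 10460.00 = 105.00 mm
Ȳ = 1183900.00 / 10460.00 = 113.18 mm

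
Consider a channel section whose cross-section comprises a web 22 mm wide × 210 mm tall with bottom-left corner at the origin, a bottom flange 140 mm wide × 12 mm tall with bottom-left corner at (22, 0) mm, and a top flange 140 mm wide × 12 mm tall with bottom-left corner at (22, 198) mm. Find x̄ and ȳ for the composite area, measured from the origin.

web: A = 22 × 210 = 4620.00, centroid at (11.00, 105.00).
bottom flange: A = 140 × 12 = 1680.00, centroid at (92.00, 6.00).
top flange: A = 140 × 12 = 1680.00, centroid at (92.00, 204.00).
ΣA = 7980.00 mm²
ΣAx̄ = (4620.00)(11.00) + (1680.00)(92.00) + (1680.00)(92.00) = 359940.00 mm³
ΣAȳ = (4620.00)(105.00) + (1680.00)(6.00) + (1680.00)(204.00) = 837900.00 mm³
x̄ = 359940.00 / 7980.00 = 45.11 mm
ȳ = 837900.00 / 7980.00 = 105.00 mm

x̄ = 45.11 mm, ȳ = 105.00 mm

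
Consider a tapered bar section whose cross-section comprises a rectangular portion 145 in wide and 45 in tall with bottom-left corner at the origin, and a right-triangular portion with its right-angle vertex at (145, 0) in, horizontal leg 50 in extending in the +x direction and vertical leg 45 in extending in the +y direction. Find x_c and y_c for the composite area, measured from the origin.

x_c = 85.61 in, y_c = 21.40 in

rectangular portion: A = 145 × 45 = 6525.00, centroid at (72.50, 22.50).
triangular portion: A = ½·50·45 = 1125.00, centroid at (161.67, 15.00).
ΣA = 7650.00 in²
ΣAx_c = (6525.00)(72.50) + (1125.00)(161.67) = 654937.50 in³
ΣAy_c = (6525.00)(22.50) + (1125.00)(15.00) = 163687.50 in³
x_c = 654937.50 / 7650.00 = 85.61 in
y_c = 163687.50 / 7650.00 = 21.40 in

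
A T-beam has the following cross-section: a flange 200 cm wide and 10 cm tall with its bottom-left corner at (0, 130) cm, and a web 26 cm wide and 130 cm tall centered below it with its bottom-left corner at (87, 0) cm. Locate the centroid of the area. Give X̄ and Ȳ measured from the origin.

X̄ = 100.00 cm, Ȳ = 91.02 cm

web: A = 26 × 130 = 3380.00, centroid at (100.00, 65.00).
flange: A = 200 × 10 = 2000.00, centroid at (100.00, 135.00).
ΣA = 5380.00 cm², ΣAX̄ = 538000.00 cm³, ΣAȲ = 489700.00 cm³.
X̄ = 538000.00/5380.00 = 100.00 cm; Ȳ = 489700.00/5380.00 = 91.02 cm.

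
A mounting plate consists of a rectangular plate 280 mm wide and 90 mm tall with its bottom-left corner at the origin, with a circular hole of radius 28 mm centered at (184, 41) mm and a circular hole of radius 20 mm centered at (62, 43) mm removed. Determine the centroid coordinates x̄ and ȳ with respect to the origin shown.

x̄ = 139.52 mm, ȳ = 45.58 mm

plate: A = 280 × 90 = 25200.00, centroid at (140.00, 45.00).
hole 1: A = −π·28² = -2463.01, centroid at (184.00, 41.00).
hole 2: A = −π·20² = -1256.64, centroid at (62.00, 43.00).
ΣA = 21480.35 mm²
ΣAx̄ = (25200.00)(140.00) + (-2463.01)(184.00) + (-1256.64)(62.00) = 2996894.91 mm³
ΣAȳ = (25200.00)(45.00) + (-2463.01)(41.00) + (-1256.64)(43.00) = 978981.25 mm³
x̄ = 2996894.91 / 21480.35 = 139.52 mm
ȳ = 978981.25 / 21480.35 = 45.58 mm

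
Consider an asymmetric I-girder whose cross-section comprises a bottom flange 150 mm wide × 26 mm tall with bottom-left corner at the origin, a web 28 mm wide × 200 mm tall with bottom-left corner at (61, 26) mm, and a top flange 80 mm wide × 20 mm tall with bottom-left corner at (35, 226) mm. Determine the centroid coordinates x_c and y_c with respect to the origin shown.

Part | A | x̄ᵢ | ȳᵢ | A·x̄ᵢ | A·ȳᵢ
bottom flange | 3900.00 | 75.00 | 13.00 | 292500.00 | 50700.00
web | 5600.00 | 75.00 | 126.00 | 420000.00 | 705600.00
top flange | 1600.00 | 75.00 | 236.00 | 120000.00 | 377600.00
Σ | 11100.00 |  |  | 832500.00 | 1133900.00
x_c = 832500.00 / 11100.00 = 75.00 mm
y_c = 1133900.00 / 11100.00 = 102.15 mm

x_c = 75.00 mm, y_c = 102.15 mm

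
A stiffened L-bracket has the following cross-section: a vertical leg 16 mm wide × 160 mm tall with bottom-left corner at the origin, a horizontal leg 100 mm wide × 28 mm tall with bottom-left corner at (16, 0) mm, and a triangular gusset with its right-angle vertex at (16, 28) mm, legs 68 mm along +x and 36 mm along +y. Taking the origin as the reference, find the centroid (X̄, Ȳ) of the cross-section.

X̄ = 38.37 mm, Ȳ = 44.50 mm

Part | A | x̄ᵢ | ȳᵢ | A·x̄ᵢ | A·ȳᵢ
vertical leg | 2560.00 | 8.00 | 80.00 | 20480.00 | 204800.00
horizontal leg | 2800.00 | 66.00 | 14.00 | 184800.00 | 39200.00
gusset | 1224.00 | 38.67 | 40.00 | 47328.00 | 48960.00
Σ | 6584.00 |  |  | 252608.00 | 292960.00
X̄ = 252608.00 / 6584.00 = 38.37 mm
Ȳ = 292960.00 / 6584.00 = 44.50 mm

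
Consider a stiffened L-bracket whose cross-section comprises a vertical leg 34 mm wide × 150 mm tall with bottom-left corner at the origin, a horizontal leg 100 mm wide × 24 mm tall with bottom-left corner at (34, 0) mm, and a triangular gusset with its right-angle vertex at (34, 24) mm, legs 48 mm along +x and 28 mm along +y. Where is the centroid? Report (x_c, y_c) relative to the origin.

x_c = 39.39 mm, y_c = 53.07 mm

Part | A | x̄ᵢ | ȳᵢ | A·x̄ᵢ | A·ȳᵢ
vertical leg | 5100.00 | 17.00 | 75.00 | 86700.00 | 382500.00
horizontal leg | 2400.00 | 84.00 | 12.00 | 201600.00 | 28800.00
gusset | 672.00 | 50.00 | 33.33 | 33600.00 | 22400.00
Σ | 8172.00 |  |  | 321900.00 | 433700.00
x_c = 321900.00 / 8172.00 = 39.39 mm
y_c = 433700.00 / 8172.00 = 53.07 mm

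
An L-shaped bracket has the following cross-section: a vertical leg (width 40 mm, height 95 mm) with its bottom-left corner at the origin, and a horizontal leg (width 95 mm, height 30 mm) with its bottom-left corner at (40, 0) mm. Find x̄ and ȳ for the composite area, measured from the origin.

x̄ = 48.93 mm, ȳ = 33.57 mm

Part | A | x̄ᵢ | ȳᵢ | A·x̄ᵢ | A·ȳᵢ
vertical leg | 3800.00 | 20.00 | 47.50 | 76000.00 | 180500.00
horizontal leg | 2850.00 | 87.50 | 15.00 | 249375.00 | 42750.00
Σ | 6650.00 |  |  | 325375.00 | 223250.00
x̄ = 325375.00 / 6650.00 = 48.93 mm
ȳ = 223250.00 / 6650.00 = 33.57 mm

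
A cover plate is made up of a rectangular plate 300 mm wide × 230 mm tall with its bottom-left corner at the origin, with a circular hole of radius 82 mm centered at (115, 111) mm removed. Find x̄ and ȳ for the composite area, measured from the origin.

x̄ = 165.44 mm, ȳ = 116.76 mm

plate: A = 300 × 230 = 69000.00, centroid at (150.00, 115.00).
hole: A = −π·82² = -21124.07, centroid at (115.00, 111.00).
ΣA = 47875.93 mm², ΣAx̄ = 7920732.06 mm³, ΣAȳ = 5590228.34 mm³.
x̄ = 7920732.06/47875.93 = 165.44 mm; ȳ = 5590228.34/47875.93 = 116.76 mm.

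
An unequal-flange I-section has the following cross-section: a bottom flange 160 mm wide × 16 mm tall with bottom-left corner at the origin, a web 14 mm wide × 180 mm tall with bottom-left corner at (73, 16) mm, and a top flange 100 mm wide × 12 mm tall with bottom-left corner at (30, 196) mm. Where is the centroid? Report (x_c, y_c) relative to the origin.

Part | A | x̄ᵢ | ȳᵢ | A·x̄ᵢ | A·ȳᵢ
bottom flange | 2560.00 | 80.00 | 8.00 | 204800.00 | 20480.00
web | 2520.00 | 80.00 | 106.00 | 201600.00 | 267120.00
top flange | 1200.00 | 80.00 | 202.00 | 96000.00 | 242400.00
Σ | 6280.00 |  |  | 502400.00 | 530000.00
x_c = 502400.00 / 6280.00 = 80.00 mm
y_c = 530000.00 / 6280.00 = 84.39 mm

x_c = 80.00 mm, y_c = 84.39 mm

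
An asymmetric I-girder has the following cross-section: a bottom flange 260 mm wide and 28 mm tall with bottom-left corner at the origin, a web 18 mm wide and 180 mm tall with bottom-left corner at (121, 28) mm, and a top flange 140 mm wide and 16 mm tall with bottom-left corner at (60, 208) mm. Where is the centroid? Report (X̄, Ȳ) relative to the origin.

Part | A | x̄ᵢ | ȳᵢ | A·x̄ᵢ | A·ȳᵢ
bottom flange | 7280.00 | 130.00 | 14.00 | 946400.00 | 101920.00
web | 3240.00 | 130.00 | 118.00 | 421200.00 | 382320.00
top flange | 2240.00 | 130.00 | 216.00 | 291200.00 | 483840.00
Σ | 12760.00 |  |  | 1658800.00 | 968080.00
X̄ = 1658800.00 / 12760.00 = 130.00 mm
Ȳ = 968080.00 / 12760.00 = 75.87 mm

X̄ = 130.00 mm, Ȳ = 75.87 mm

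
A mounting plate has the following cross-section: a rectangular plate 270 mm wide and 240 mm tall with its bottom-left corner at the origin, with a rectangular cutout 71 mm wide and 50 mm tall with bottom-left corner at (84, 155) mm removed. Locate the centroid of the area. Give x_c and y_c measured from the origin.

x_c = 135.90 mm, y_c = 116.52 mm

plate: A = 270 × 240 = 64800.00, centroid at (135.00, 120.00).
hole: A = −(71 × 50) = -3550.00, centroid at (119.50, 180.00).
ΣA = 61250.00 mm²
ΣAx_c = (64800.00)(135.00) + (-3550.00)(119.50) = 8323775.00 mm³
ΣAy_c = (64800.00)(120.00) + (-3550.00)(180.00) = 7137000.00 mm³
x_c = 8323775.00 / 61250.00 = 135.90 mm
y_c = 7137000.00 / 61250.00 = 116.52 mm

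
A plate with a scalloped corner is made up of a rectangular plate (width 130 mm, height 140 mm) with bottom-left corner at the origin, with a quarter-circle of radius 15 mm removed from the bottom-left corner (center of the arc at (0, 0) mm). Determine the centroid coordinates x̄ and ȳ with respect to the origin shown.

plate: A = 130 × 140 = 18200.00, centroid at (65.00, 70.00).
removed quarter-circle: A = −¼π·15² = -176.71, centroid at (6.37, 6.37).
ΣA = 18023.29 mm², ΣAx̄ = 1181875.00 mm³, ΣAȳ = 1272875.00 mm³.
x̄ = 1181875.00/18023.29 = 65.57 mm; ȳ = 1272875.00/18023.29 = 70.62 mm.

x̄ = 65.57 mm, ȳ = 70.62 mm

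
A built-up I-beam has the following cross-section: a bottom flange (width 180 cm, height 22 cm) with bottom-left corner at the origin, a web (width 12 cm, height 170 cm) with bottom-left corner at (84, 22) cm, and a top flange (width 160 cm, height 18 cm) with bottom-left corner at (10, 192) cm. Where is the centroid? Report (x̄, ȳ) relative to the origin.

bottom flange: A = 180 × 22 = 3960.00, centroid at (90.00, 11.00).
web: A = 12 × 170 = 2040.00, centroid at (90.00, 107.00).
top flange: A = 160 × 18 = 2880.00, centroid at (90.00, 201.00).
ΣA = 8880.00 cm²
ΣAx̄ = (3960.00)(90.00) + (2040.00)(90.00) + (2880.00)(90.00) = 799200.00 cm³
ΣAȳ = (3960.00)(11.00) + (2040.00)(107.00) + (2880.00)(201.00) = 840720.00 cm³
x̄ = 799200.00 / 8880.00 = 90.00 cm
ȳ = 840720.00 / 8880.00 = 94.68 cm

x̄ = 90.00 cm, ȳ = 94.68 cm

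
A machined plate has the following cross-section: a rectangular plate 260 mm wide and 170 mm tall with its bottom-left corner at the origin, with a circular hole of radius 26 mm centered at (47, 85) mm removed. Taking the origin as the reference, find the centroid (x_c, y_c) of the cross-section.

x_c = 134.19 mm, y_c = 85.00 mm

plate: A = 260 × 170 = 44200.00, centroid at (130.00, 85.00).
hole: A = −π·26² = -2123.72, centroid at (47.00, 85.00).
ΣA = 42076.28 mm²
ΣAx_c = (44200.00)(130.00) + (-2123.72)(47.00) = 5646185.32 mm³
ΣAy_c = (44200.00)(85.00) + (-2123.72)(85.00) = 3576484.09 mm³
x_c = 5646185.32 / 42076.28 = 134.19 mm
y_c = 3576484.09 / 42076.28 = 85.00 mm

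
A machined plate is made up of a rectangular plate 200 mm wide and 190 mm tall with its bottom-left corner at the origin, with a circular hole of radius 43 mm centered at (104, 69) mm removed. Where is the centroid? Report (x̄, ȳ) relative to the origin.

plate: A = 200 × 190 = 38000.00, centroid at (100.00, 95.00).
hole: A = −π·43² = -5808.80, centroid at (104.00, 69.00).
ΣA = 32191.20 mm²
ΣAx̄ = (38000.00)(100.00) + (-5808.80)(104.00) = 3195884.30 mm³
ΣAȳ = (38000.00)(95.00) + (-5808.80)(69.00) = 3209192.47 mm³
x̄ = 3195884.30 / 32191.20 = 99.28 mm
ȳ = 3209192.47 / 32191.20 = 99.69 mm

x̄ = 99.28 mm, ȳ = 99.69 mm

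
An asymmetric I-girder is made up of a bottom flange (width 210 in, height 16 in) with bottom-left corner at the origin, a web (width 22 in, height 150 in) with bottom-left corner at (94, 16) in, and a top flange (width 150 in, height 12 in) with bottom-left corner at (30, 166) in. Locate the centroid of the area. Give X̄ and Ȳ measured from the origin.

X̄ = 105.00 in, Ȳ = 75.27 in

bottom flange: A = 210 × 16 = 3360.00, centroid at (105.00, 8.00).
web: A = 22 × 150 = 3300.00, centroid at (105.00, 91.00).
top flange: A = 150 × 12 = 1800.00, centroid at (105.00, 172.00).
ΣA = 8460.00 in², ΣAX̄ = 888300.00 in³, ΣAȲ = 636780.00 in³.
X̄ = 888300.00/8460.00 = 105.00 in; Ȳ = 636780.00/8460.00 = 75.27 in.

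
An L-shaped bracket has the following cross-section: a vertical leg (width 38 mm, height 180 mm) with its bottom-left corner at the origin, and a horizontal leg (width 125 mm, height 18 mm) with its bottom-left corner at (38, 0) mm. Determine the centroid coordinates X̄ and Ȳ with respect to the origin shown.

X̄ = 39.17 mm, Ȳ = 69.95 mm

Part | A | x̄ᵢ | ȳᵢ | A·x̄ᵢ | A·ȳᵢ
vertical leg | 6840.00 | 19.00 | 90.00 | 129960.00 | 615600.00
horizontal leg | 2250.00 | 100.50 | 9.00 | 226125.00 | 20250.00
Σ | 9090.00 |  |  | 356085.00 | 635850.00
X̄ = 356085.00 / 9090.00 = 39.17 mm
Ȳ = 635850.00 / 9090.00 = 69.95 mm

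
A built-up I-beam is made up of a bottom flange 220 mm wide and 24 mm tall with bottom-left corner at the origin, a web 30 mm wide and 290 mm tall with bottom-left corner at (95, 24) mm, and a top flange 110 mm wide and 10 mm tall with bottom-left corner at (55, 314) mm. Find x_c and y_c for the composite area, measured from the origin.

bottom flange: A = 220 × 24 = 5280.00, centroid at (110.00, 12.00).
web: A = 30 × 290 = 8700.00, centroid at (110.00, 169.00).
top flange: A = 110 × 10 = 1100.00, centroid at (110.00, 319.00).
ΣA = 15080.00 mm², ΣAx_c = 1658800.00 mm³, ΣAy_c = 1884560.00 mm³.
x_c = 1658800.00/15080.00 = 110.00 mm; y_c = 1884560.00/15080.00 = 124.97 mm.

x_c = 110.00 mm, y_c = 124.97 mm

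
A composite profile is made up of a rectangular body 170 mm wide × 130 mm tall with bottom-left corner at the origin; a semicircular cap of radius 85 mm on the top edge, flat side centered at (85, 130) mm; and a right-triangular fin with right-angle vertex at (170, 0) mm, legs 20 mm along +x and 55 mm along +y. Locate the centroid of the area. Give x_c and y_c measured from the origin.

x_c = 86.48 mm, y_c = 97.98 mm

rectangular body: A = 170 × 130 = 22100.00, centroid at (85.00, 65.00).
semicircular top: A = ½π·85² = 11349.00, centroid at (85.00, 166.08).
triangular fin: A = ½·20·55 = 550.00, centroid at (176.67, 18.33).
ΣA = 33999.00 mm²
ΣAx_c = (22100.00)(85.00) + (11349.00)(85.00) + (550.00)(176.67) = 2940331.96 mm³
ΣAy_c = (22100.00)(65.00) + (11349.00)(166.08) + (550.00)(18.33) = 3331370.45 mm³
x_c = 2940331.96 / 33999.00 = 86.48 mm
y_c = 3331370.45 / 33999.00 = 97.98 mm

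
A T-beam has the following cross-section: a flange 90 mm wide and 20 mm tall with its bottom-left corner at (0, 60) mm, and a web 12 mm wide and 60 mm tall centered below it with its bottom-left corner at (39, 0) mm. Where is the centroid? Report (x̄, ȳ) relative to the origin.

web: A = 12 × 60 = 720.00, centroid at (45.00, 30.00).
flange: A = 90 × 20 = 1800.00, centroid at (45.00, 70.00).
ΣA = 2520.00 mm²
ΣAx̄ = (720.00)(45.00) + (1800.00)(45.00) = 113400.00 mm³
ΣAȳ = (720.00)(30.00) + (1800.00)(70.00) = 147600.00 mm³
x̄ = 113400.00 / 2520.00 = 45.00 mm
ȳ = 147600.00 / 2520.00 = 58.57 mm

x̄ = 45.00 mm, ȳ = 58.57 mm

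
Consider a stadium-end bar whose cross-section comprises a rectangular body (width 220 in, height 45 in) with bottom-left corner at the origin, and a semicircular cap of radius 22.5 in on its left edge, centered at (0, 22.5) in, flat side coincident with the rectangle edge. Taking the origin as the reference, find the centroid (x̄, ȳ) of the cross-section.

rectangular body: A = 220 × 45 = 9900.00, centroid at (110.00, 22.50).
semicircular end: A = ½π·22.5² = 795.22, centroid at (-9.55, 22.50).
ΣA = 10695.22 in²
ΣAx̄ = (9900.00)(110.00) + (795.22)(-9.55) = 1081406.25 in³
ΣAȳ = (9900.00)(22.50) + (795.22)(22.50) = 240642.35 in³
x̄ = 1081406.25 / 10695.22 = 101.11 in
ȳ = 240642.35 / 10695.22 = 22.50 in

x̄ = 101.11 in, ȳ = 22.50 in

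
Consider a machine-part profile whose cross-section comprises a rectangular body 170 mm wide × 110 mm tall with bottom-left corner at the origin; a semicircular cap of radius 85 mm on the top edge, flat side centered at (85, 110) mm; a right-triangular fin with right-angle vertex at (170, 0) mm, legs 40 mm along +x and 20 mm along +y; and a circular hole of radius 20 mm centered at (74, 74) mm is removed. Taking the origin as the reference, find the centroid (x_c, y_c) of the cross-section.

x_c = 86.82 mm, y_c = 88.93 mm

Part | A | x̄ᵢ | ȳᵢ | A·x̄ᵢ | A·ȳᵢ
rectangular body | 18700.00 | 85.00 | 55.00 | 1589500.00 | 1028500.00
semicircular top | 11349.00 | 85.00 | 146.08 | 964665.29 | 1657807.05
triangular fin | 400.00 | 183.33 | 6.67 | 73333.33 | 2666.67
hole | -1256.64 | 74.00 | 74.00 | -92991.14 | -92991.14
Σ | 29192.37 |  |  | 2534507.48 | 2595982.57
x_c = 2534507.48 / 29192.37 = 86.82 mm
y_c = 2595982.57 / 29192.37 = 88.93 mm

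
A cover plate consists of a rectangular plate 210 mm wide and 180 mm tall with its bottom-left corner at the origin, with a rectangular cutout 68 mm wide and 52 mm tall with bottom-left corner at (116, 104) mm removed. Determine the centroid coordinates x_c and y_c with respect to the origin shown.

x_c = 100.36 mm, y_c = 85.87 mm

plate: A = 210 × 180 = 37800.00, centroid at (105.00, 90.00).
hole: A = −(68 × 52) = -3536.00, centroid at (150.00, 130.00).
ΣA = 34264.00 mm²
ΣAx_c = (37800.00)(105.00) + (-3536.00)(150.00) = 3438600.00 mm³
ΣAy_c = (37800.00)(90.00) + (-3536.00)(130.00) = 2942320.00 mm³
x_c = 3438600.00 / 34264.00 = 100.36 mm
y_c = 2942320.00 / 34264.00 = 85.87 mm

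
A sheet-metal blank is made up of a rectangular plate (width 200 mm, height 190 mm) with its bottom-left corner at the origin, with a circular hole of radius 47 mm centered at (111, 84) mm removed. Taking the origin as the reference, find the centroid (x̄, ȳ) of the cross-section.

x̄ = 97.54 mm, ȳ = 97.46 mm

plate: A = 200 × 190 = 38000.00, centroid at (100.00, 95.00).
hole: A = −π·47² = -6939.78, centroid at (111.00, 84.00).
ΣA = 31060.22 mm²
ΣAx̄ = (38000.00)(100.00) + (-6939.78)(111.00) = 3029684.62 mm³
ΣAȳ = (38000.00)(95.00) + (-6939.78)(84.00) = 3027058.63 mm³
x̄ = 3029684.62 / 31060.22 = 97.54 mm
ȳ = 3027058.63 / 31060.22 = 97.46 mm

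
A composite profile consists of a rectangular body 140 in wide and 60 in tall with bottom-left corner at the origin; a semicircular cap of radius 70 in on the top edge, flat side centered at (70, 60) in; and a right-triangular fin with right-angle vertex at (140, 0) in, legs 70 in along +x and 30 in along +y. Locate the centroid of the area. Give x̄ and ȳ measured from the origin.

rectangular body: A = 140 × 60 = 8400.00, centroid at (70.00, 30.00).
semicircular top: A = ½π·70² = 7696.90, centroid at (70.00, 89.71).
triangular fin: A = ½·70·30 = 1050.00, centroid at (163.33, 10.00).
ΣA = 17146.90 in²
ΣAx̄ = (8400.00)(70.00) + (7696.90)(70.00) + (1050.00)(163.33) = 1298283.14 in³
ΣAȳ = (8400.00)(30.00) + (7696.90)(89.71) + (1050.00)(10.00) = 952980.79 in³
x̄ = 1298283.14 / 17146.90 = 75.72 in
ȳ = 952980.79 / 17146.90 = 55.58 in

x̄ = 75.72 in, ȳ = 55.58 in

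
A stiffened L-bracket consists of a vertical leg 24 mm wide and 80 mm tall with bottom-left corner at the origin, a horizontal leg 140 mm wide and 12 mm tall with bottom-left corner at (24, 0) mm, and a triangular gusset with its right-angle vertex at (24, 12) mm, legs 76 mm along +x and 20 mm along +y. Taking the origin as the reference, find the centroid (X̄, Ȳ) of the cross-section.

X̄ = 50.10 mm, Ȳ = 23.18 mm

Part | A | x̄ᵢ | ȳᵢ | A·x̄ᵢ | A·ȳᵢ
vertical leg | 1920.00 | 12.00 | 40.00 | 23040.00 | 76800.00
horizontal leg | 1680.00 | 94.00 | 6.00 | 157920.00 | 10080.00
gusset | 760.00 | 49.33 | 18.67 | 37493.33 | 14186.67
Σ | 4360.00 |  |  | 218453.33 | 101066.67
X̄ = 218453.33 / 4360.00 = 50.10 mm
Ȳ = 101066.67 / 4360.00 = 23.18 mm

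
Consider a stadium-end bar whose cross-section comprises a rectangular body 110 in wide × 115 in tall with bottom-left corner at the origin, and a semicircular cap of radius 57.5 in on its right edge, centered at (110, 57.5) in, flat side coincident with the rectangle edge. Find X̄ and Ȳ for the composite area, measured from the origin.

Part | A | x̄ᵢ | ȳᵢ | A·x̄ᵢ | A·ȳᵢ
rectangular body | 12650.00 | 55.00 | 57.50 | 695750.00 | 727375.00
semicircular end | 5193.45 | 134.40 | 57.50 | 698018.57 | 298623.11
Σ | 17843.45 |  |  | 1393768.57 | 1025998.11
X̄ = 1393768.57 / 17843.45 = 78.11 in
Ȳ = 1025998.11 / 17843.45 = 57.50 in

X̄ = 78.11 in, Ȳ = 57.50 in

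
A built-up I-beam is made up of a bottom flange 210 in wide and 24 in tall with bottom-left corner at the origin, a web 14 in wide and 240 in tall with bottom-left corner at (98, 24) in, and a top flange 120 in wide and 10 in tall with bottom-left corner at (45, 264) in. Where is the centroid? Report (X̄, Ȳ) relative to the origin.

bottom flange: A = 210 × 24 = 5040.00, centroid at (105.00, 12.00).
web: A = 14 × 240 = 3360.00, centroid at (105.00, 144.00).
top flange: A = 120 × 10 = 1200.00, centroid at (105.00, 269.00).
ΣA = 9600.00 in², ΣAX̄ = 1008000.00 in³, ΣAȲ = 867120.00 in³.
X̄ = 1008000.00/9600.00 = 105.00 in; Ȳ = 867120.00/9600.00 = 90.33 in.

X̄ = 105.00 in, Ȳ = 90.33 in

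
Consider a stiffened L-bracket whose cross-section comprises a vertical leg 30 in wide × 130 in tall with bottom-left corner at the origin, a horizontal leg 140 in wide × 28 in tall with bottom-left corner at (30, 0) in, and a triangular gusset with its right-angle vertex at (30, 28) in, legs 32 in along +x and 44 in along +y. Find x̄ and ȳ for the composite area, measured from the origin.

x̄ = 56.21 in, ȳ = 39.70 in

Part | A | x̄ᵢ | ȳᵢ | A·x̄ᵢ | A·ȳᵢ
vertical leg | 3900.00 | 15.00 | 65.00 | 58500.00 | 253500.00
horizontal leg | 3920.00 | 100.00 | 14.00 | 392000.00 | 54880.00
gusset | 704.00 | 40.67 | 42.67 | 28629.33 | 30037.33
Σ | 8524.00 |  |  | 479129.33 | 338417.33
x̄ = 479129.33 / 8524.00 = 56.21 in
ȳ = 338417.33 / 8524.00 = 39.70 in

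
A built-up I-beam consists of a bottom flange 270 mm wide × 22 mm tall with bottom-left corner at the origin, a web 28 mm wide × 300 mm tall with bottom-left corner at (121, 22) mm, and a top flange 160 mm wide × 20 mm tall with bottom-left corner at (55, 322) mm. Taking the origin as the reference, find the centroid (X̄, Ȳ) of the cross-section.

X̄ = 135.00 mm, Ȳ = 146.67 mm

Part | A | x̄ᵢ | ȳᵢ | A·x̄ᵢ | A·ȳᵢ
bottom flange | 5940.00 | 135.00 | 11.00 | 801900.00 | 65340.00
web | 8400.00 | 135.00 | 172.00 | 1134000.00 | 1444800.00
top flange | 3200.00 | 135.00 | 332.00 | 432000.00 | 1062400.00
Σ | 17540.00 |  |  | 2367900.00 | 2572540.00
X̄ = 2367900.00 / 17540.00 = 135.00 mm
Ȳ = 2572540.00 / 17540.00 = 146.67 mm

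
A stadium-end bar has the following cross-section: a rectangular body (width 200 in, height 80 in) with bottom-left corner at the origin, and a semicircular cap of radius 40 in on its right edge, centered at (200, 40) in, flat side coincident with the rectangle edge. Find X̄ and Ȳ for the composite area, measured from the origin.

rectangular body: A = 200 × 80 = 16000.00, centroid at (100.00, 40.00).
semicircular end: A = ½π·40² = 2513.27, centroid at (216.98, 40.00).
ΣA = 18513.27 in²
ΣAX̄ = (16000.00)(100.00) + (2513.27)(216.98) = 2145321.49 in³
ΣAȲ = (16000.00)(40.00) + (2513.27)(40.00) = 740530.96 in³
X̄ = 2145321.49 / 18513.27 = 115.88 in
Ȳ = 740530.96 / 18513.27 = 40.00 in

X̄ = 115.88 in, Ȳ = 40.00 in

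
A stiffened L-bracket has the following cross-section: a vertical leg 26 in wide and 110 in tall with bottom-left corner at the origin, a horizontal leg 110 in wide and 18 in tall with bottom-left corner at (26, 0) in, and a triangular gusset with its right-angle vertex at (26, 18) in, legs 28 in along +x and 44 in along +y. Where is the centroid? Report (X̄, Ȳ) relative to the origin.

vertical leg: A = 26 × 110 = 2860.00, centroid at (13.00, 55.00).
horizontal leg: A = 110 × 18 = 1980.00, centroid at (81.00, 9.00).
gusset: A = ½·28·44 = 616.00, centroid at (35.33, 32.67).
ΣA = 5456.00 in², ΣAX̄ = 219325.33 in³, ΣAȲ = 195242.67 in³.
X̄ = 219325.33/5456.00 = 40.20 in; Ȳ = 195242.67/5456.00 = 35.78 in.

X̄ = 40.20 in, Ȳ = 35.78 in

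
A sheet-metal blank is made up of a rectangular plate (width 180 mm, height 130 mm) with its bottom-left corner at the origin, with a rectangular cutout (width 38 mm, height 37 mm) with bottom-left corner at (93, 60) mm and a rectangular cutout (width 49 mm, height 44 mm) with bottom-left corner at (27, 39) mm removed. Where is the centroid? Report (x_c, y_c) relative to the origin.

x_c = 92.62 mm, y_c = 64.48 mm

plate: A = 180 × 130 = 23400.00, centroid at (90.00, 65.00).
hole 1: A = −(38 × 37) = -1406.00, centroid at (112.00, 78.50).
hole 2: A = −(49 × 44) = -2156.00, centroid at (51.50, 61.00).
ΣA = 19838.00 mm²
ΣAx_c = (23400.00)(90.00) + (-1406.00)(112.00) + (-2156.00)(51.50) = 1837494.00 mm³
ΣAy_c = (23400.00)(65.00) + (-1406.00)(78.50) + (-2156.00)(61.00) = 1279113.00 mm³
x_c = 1837494.00 / 19838.00 = 92.62 mm
y_c = 1279113.00 / 19838.00 = 64.48 mm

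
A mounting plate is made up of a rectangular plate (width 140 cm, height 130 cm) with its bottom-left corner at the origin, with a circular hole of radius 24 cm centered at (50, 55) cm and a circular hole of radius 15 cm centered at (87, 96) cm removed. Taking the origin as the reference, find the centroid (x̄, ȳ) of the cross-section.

plate: A = 140 × 130 = 18200.00, centroid at (70.00, 65.00).
hole 1: A = −π·24² = -1809.56, centroid at (50.00, 55.00).
hole 2: A = −π·15² = -706.86, centroid at (87.00, 96.00).
ΣA = 15683.58 cm²
ΣAx̄ = (18200.00)(70.00) + (-1809.56)(50.00) + (-706.86)(87.00) = 1122025.46 cm³
ΣAȳ = (18200.00)(65.00) + (-1809.56)(55.00) + (-706.86)(96.00) = 1015615.94 cm³
x̄ = 1122025.46 / 15683.58 = 71.54 cm
ȳ = 1015615.94 / 15683.58 = 64.76 cm

x̄ = 71.54 cm, ȳ = 64.76 cm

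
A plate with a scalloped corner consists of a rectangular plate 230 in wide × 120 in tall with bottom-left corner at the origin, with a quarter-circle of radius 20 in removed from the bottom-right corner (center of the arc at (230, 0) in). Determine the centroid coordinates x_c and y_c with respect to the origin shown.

Part | A | x̄ᵢ | ȳᵢ | A·x̄ᵢ | A·ȳᵢ
plate | 27600.00 | 115.00 | 60.00 | 3174000.00 | 1656000.00
removed quarter-circle | -314.16 | 221.51 | 8.49 | -69589.96 | -2666.67
Σ | 27285.84 |  |  | 3104410.04 | 1653333.33
x_c = 3104410.04 / 27285.84 = 113.77 in
y_c = 1653333.33 / 27285.84 = 60.59 in

x_c = 113.77 in, y_c = 60.59 in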